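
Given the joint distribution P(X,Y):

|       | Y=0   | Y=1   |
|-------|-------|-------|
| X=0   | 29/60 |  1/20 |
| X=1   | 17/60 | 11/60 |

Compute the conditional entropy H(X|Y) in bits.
0.9035 bits

H(X|Y) = H(X,Y) - H(Y)

H(X,Y) = -Σ_{x,y} P(x,y) log₂ P(x,y). Per-cell terms -P(x,y)·log₂P(x,y):
  X=0: 0.5070, 0.2161
  X=1: 0.5155, 0.4487
Sum of the 4 terms: H(X,Y) = 1.6873 bits

Marginal of Y (column sums):
  P(Y=0) = 29/60 + 17/60 = 23/30
  P(Y=1) = 1/20 + 11/60 = 7/30
H(Y) = -[(23/30)·log₂(23/30) + (7/30)·log₂(7/30)]
  = 0.2939 + 0.4899 = 0.7838 bits

H(X|Y) = H(X,Y) - H(Y) = 1.6873 - 0.7838 = 0.9035 bits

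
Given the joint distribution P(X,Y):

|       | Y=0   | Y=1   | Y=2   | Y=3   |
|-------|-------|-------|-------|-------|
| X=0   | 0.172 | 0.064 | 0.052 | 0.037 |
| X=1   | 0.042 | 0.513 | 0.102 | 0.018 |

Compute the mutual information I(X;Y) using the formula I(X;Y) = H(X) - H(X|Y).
0.2746 bits

I(X;Y) = H(X) - H(X|Y)

Marginal of X (row sums):
  P(X=0) = 0.172 + 0.064 + 0.052 + 0.037 = 0.325
  P(X=1) = 0.042 + 0.513 + 0.102 + 0.018 = 0.675
H(X) = -[0.325·log₂(0.325) + 0.675·log₂(0.675)]
  = 0.526984 + 0.382752 = 0.90974 bits

Marginal of Y (column sums):
  P(Y=0) = 0.172 + 0.042 = 0.214
  P(Y=1) = 0.064 + 0.513 = 0.577
  P(Y=2) = 0.052 + 0.102 = 0.154
  P(Y=3) = 0.037 + 0.018 = 0.055
H(X|Y) = Σ_y P(y)·H(X|Y=y):
  Y=0: P(Y=0) = 0.214, P(X|Y=0) = (86/107, 21/107) → H(X|Y=0) = 0.714388
  Y=1: P(Y=1) = 0.577, P(X|Y=1) = (64/577, 513/577) → H(X|Y=1) = 0.502680
  Y=2: P(Y=2) = 0.154, P(X|Y=2) = (26/77, 51/77) → H(X|Y=2) = 0.922564
  Y=3: P(Y=3) = 0.055, P(X|Y=3) = (37/55, 18/55) → H(X|Y=3) = 0.912116
H(X|Y) = 0.214·0.714388 + 0.577·0.502680 + 0.154·0.922564 + 0.055·0.912116 = 0.63517 bits

I(X;Y) = H(X) - H(X|Y) = 0.90974 - 0.63517 = 0.2746 bits

Cross-check via I(X;Y) = H(X) + H(Y) - H(X,Y): computing H(Y) from the column sums and H(X,Y) from the 8 cells in the same way gives H(Y) = 1.57956 bits and H(X,Y) = 2.21473 bits, so
I(X;Y) = 0.90974 + 1.57956 - 2.21473 = 0.2746 bits ✓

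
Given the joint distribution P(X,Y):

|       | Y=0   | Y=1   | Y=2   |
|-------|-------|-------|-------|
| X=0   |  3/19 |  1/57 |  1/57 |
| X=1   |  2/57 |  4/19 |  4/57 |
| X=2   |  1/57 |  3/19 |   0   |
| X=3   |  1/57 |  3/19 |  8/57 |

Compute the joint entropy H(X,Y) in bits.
2.9801 bits

H(X,Y) = -Σ_{x,y} P(x,y) log₂ P(x,y). Per-cell terms -P(x,y)·log₂P(x,y):
  X=0: 0.4205, 0.1023, 0.1023
  X=1: 0.1696, 0.4732, 0.2690
  X=2: 0.1023, 0.4205, 0.0000
  X=3: 0.1023, 0.4205, 0.3976
  (cells with P = 0 contribute 0)
Sum of the 12 terms: H(X,Y) = 2.9801 bits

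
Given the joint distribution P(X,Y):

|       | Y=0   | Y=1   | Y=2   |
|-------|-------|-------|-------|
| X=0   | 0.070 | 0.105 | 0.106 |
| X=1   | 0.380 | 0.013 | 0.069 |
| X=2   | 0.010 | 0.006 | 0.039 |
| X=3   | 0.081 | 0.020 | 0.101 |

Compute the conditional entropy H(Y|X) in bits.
1.1396 bits

H(Y|X) = H(X,Y) - H(X)

H(X,Y) = -Σ_{x,y} P(x,y) log₂ P(x,y). Per-cell terms -P(x,y)·log₂P(x,y):
  X=0: 0.2685551, 0.3414116, 0.3432136
  X=1: 0.5304529, 0.0814495, 0.2661509
  X=2: 0.0664386, 0.0442849, 0.1825349
  X=3: 0.2937007, 0.1128771, 0.3340649
Sum of the 12 terms: H(X,Y) = 2.865135 bits

Marginal of X (row sums):
  P(X=0) = 0.070 + 0.105 + 0.106 = 0.281
  P(X=1) = 0.380 + 0.013 + 0.069 = 0.462
  P(X=2) = 0.010 + 0.006 + 0.039 = 0.055
  P(X=3) = 0.081 + 0.020 + 0.101 = 0.202
H(X) = -[0.281·log₂(0.281) + 0.462·log₂(0.462) + 0.055·log₂(0.055) + 0.202·log₂(0.202)]
  = 0.5146116 + 0.5146843 + 0.2301434 + 0.4661297 = 1.725569 bits

H(Y|X) = H(X,Y) - H(X) = 2.865135 - 1.725569 = 1.1396 bits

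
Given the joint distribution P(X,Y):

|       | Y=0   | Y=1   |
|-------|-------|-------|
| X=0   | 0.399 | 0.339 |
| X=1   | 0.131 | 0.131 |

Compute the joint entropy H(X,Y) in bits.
1.8262 bits

H(X,Y) = -Σ_{x,y} P(x,y) log₂ P(x,y). Per-cell terms -P(x,y)·log₂P(x,y):
  X=0: 0.5289, 0.5291
  X=1: 0.3841, 0.3841
Sum of the 4 terms: H(X,Y) = 1.8262 bits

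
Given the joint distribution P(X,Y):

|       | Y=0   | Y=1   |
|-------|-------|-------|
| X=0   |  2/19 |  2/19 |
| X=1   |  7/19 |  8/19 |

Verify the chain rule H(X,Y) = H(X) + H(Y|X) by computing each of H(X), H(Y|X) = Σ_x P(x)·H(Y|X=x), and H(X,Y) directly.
H(X) = 0.7425 bits, H(Y|X) = 0.9975 bits, H(X,Y) = 1.7400 bits

Marginal of X (row sums):
  P(X=0) = 2/19 + 2/19 = 4/19
  P(X=1) = 7/19 + 8/19 = 15/19
H(X) = -[(4/19)·log₂(4/19) + (15/19)·log₂(15/19)]
  = 0.47325 + 0.26924 = 0.7425 bits

H(Y|X) = Σ_x P(x)·H(Y|X=x):
  X=0: P(X=0) = 4/19, P(Y|X=0) = (1/2, 1/2) → H(Y|X=0) = 1.00000
  X=1: P(X=1) = 15/19, P(Y|X=1) = (7/15, 8/15) → H(Y|X=1) = 0.99679
H(Y|X) = (4/19)·1.00000 + (15/19)·0.99679 = 0.9975 bits

H(X,Y) = -Σ_{x,y} P(x,y) log₂ P(x,y). Per-cell terms -P(x,y)·log₂P(x,y):
  X=0: 0.34189, 0.34189
  X=1: 0.53074, 0.52544
Sum of the 4 terms: H(X,Y) = 1.7400 bits

Chain rule check:
  H(X) + H(Y|X) = 0.7425 + 0.9975 = 1.7400 bits
  H(X,Y) = 1.7400 bits
✓ Chain rule verified.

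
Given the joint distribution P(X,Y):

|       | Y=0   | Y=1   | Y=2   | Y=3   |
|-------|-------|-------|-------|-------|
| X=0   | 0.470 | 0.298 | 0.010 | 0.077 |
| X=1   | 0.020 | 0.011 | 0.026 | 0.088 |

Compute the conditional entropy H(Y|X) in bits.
1.4164 bits

H(Y|X) = H(X,Y) - H(X)

H(X,Y) = -Σ_{x,y} P(x,y) log₂ P(x,y). Per-cell terms -P(x,y)·log₂P(x,y):
  X=0: 0.51196, 0.52049, 0.06644, 0.28482
  X=1: 0.11288, 0.07157, 0.13690, 0.30856
Sum of the 8 terms: H(X,Y) = 2.0136 bits

Marginal of X (row sums):
  P(X=0) = 0.470 + 0.298 + 0.010 + 0.077 = 0.855
  P(X=1) = 0.020 + 0.011 + 0.026 + 0.088 = 0.145
H(X) = -[0.855·log₂(0.855) + 0.145·log₂(0.145)]
  = 0.19323 + 0.40395 = 0.5972 bits

H(Y|X) = H(X,Y) - H(X) = 2.0136 - 0.5972 = 1.4164 bits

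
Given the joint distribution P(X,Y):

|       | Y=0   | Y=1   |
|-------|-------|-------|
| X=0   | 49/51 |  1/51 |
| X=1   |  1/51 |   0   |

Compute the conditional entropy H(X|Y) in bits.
0.1387 bits

H(X|Y) = H(X,Y) - H(Y)

H(X,Y) = -Σ_{x,y} P(x,y) log₂ P(x,y). Per-cell terms -P(x,y)·log₂P(x,y):
  X=0: 0.0555, 0.1112
  X=1: 0.1112, 0.0000
  (cells with P = 0 contribute 0)
Sum of the 4 terms: H(X,Y) = 0.2779 bits

Marginal of Y (column sums):
  P(Y=0) = 49/51 + 1/51 = 50/51
  P(Y=1) = 1/51 + 0 = 1/51
H(Y) = -[(50/51)·log₂(50/51) + (1/51)·log₂(1/51)]
  = 0.0280 + 0.1112 = 0.1392 bits

H(X|Y) = H(X,Y) - H(Y) = 0.2779 - 0.1392 = 0.1387 bits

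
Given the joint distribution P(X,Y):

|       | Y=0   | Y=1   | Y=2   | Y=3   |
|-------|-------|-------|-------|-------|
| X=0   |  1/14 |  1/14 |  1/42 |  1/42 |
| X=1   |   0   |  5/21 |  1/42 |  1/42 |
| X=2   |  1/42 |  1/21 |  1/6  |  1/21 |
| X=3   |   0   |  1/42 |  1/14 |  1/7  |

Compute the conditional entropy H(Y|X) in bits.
1.3479 bits

H(Y|X) = H(X,Y) - H(X)

H(X,Y) = -Σ_{x,y} P(x,y) log₂ P(x,y). Per-cell terms -P(x,y)·log₂P(x,y):
  X=0: 0.27195, 0.27195, 0.12839, 0.12839
  X=1: 0.00000, 0.49295, 0.12839, 0.12839
  X=2: 0.12839, 0.20916, 0.43083, 0.20916
  X=3: 0.00000, 0.12839, 0.27195, 0.40105
  (cells with P = 0 contribute 0)
Sum of the 16 terms: H(X,Y) = 3.3293 bits

Marginal of X (row sums):
  P(X=0) = 1/14 + 1/14 + 1/42 + 1/42 = 4/21
  P(X=1) = 0 + 5/21 + 1/42 + 1/42 = 2/7
  P(X=2) = 1/42 + 1/21 + 1/6 + 1/21 = 2/7
  P(X=3) = 0 + 1/42 + 1/14 + 1/7 = 5/21
H(X) = -[(4/21)·log₂(4/21) + (2/7)·log₂(2/7) + (2/7)·log₂(2/7) + (5/21)·log₂(5/21)]
  = 0.45568 + 0.51639 + 0.51639 + 0.49295 = 1.9814 bits

H(Y|X) = H(X,Y) - H(X) = 3.3293 - 1.9814 = 1.3479 bits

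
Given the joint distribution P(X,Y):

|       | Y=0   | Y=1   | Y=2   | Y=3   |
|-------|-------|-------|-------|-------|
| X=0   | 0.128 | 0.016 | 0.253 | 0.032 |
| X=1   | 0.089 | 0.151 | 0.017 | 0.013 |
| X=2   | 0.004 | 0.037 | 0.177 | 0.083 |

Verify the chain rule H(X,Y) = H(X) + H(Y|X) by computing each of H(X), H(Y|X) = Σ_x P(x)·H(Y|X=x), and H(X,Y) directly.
H(X) = 1.5552 bits, H(Y|X) = 1.4323 bits, H(X,Y) = 2.9875 bits

Marginal of X (row sums):
  P(X=0) = 0.128 + 0.016 + 0.253 + 0.032 = 0.429
  P(X=1) = 0.089 + 0.151 + 0.017 + 0.013 = 0.270
  P(X=2) = 0.004 + 0.037 + 0.177 + 0.083 = 0.301
H(X) = -[0.429·log₂(0.429) + 0.270·log₂(0.270) + 0.301·log₂(0.301)]
  = 0.52379 + 0.51002 + 0.52138 = 1.5552 bits

H(Y|X) = Σ_x P(x)·H(Y|X=x):
  X=0: P(X=0) = 0.429, P(Y|X=0) = (128/429, 16/429, 23/39, 32/429) → H(Y|X=0) = 1.42619
  X=1: P(X=1) = 0.270, P(Y|X=1) = (89/270, 151/270, 17/270, 13/270) → H(Y|X=1) = 1.45855
  X=2: P(X=2) = 0.301, P(Y|X=2) = (4/301, 37/301, 177/301, 83/301) → H(Y|X=2) = 1.41753
H(Y|X) = 0.429·1.42619 + 0.270·1.45855 + 0.301·1.41753 = 1.4323 bits

H(X,Y) = -Σ_{x,y} P(x,y) log₂ P(x,y). Per-cell terms -P(x,y)·log₂P(x,y):
  X=0: 0.37962, 0.09545, 0.50165, 0.15891
  X=1: 0.31061, 0.41183, 0.09993, 0.08145
  X=2: 0.03186, 0.17598, 0.44218, 0.29803
Sum of the 12 terms: H(X,Y) = 2.9875 bits

Chain rule check:
  H(X) + H(Y|X) = 1.5552 + 1.4323 = 2.9875 bits
  H(X,Y) = 2.9875 bits
✓ Chain rule verified.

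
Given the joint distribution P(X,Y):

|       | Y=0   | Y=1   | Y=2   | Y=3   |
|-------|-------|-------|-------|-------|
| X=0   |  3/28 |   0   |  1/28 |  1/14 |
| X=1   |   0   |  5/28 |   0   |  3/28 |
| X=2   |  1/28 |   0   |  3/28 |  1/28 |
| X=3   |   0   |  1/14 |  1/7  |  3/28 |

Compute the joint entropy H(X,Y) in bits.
3.2849 bits

H(X,Y) = -Σ_{x,y} P(x,y) log₂ P(x,y). Per-cell terms -P(x,y)·log₂P(x,y):
  X=0: 0.34526, 0.00000, 0.17169, 0.27195
  X=1: 0.00000, 0.44383, 0.00000, 0.34526
  X=2: 0.17169, 0.00000, 0.34526, 0.17169
  X=3: 0.00000, 0.27195, 0.40105, 0.34526
  (cells with P = 0 contribute 0)
Sum of the 16 terms: H(X,Y) = 3.2849 bits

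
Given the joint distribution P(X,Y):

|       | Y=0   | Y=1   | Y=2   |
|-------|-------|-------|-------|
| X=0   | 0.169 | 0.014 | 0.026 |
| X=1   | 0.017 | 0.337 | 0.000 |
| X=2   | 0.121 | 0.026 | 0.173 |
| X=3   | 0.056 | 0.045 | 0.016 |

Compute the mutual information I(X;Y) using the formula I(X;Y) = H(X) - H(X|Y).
0.6648 bits

I(X;Y) = H(X) - H(X|Y)

Marginal of X (row sums):
  P(X=0) = 0.169 + 0.014 + 0.026 = 0.209
  P(X=1) = 0.017 + 0.337 + 0.000 = 0.354
  P(X=2) = 0.121 + 0.026 + 0.173 = 0.320
  P(X=3) = 0.056 + 0.045 + 0.016 = 0.117
H(X) = -[0.209·log₂(0.209) + 0.354·log₂(0.354) + 0.320·log₂(0.320) + 0.117·log₂(0.117)]
  = 0.47201 + 0.53036 + 0.52603 + 0.36216 = 1.89056 bits

Marginal of Y (column sums):
  P(Y=0) = 0.169 + 0.017 + 0.121 + 0.056 = 0.363
  P(Y=1) = 0.014 + 0.337 + 0.026 + 0.045 = 0.422
  P(Y=2) = 0.026 + 0.000 + 0.173 + 0.016 = 0.215
H(X|Y) = Σ_y P(y)·H(X|Y=y):
  Y=0: P(Y=0) = 0.363, P(X|Y=0) = (169/363, 17/363, 1/3, 56/363) → H(X|Y=0) = 1.66463
  Y=1: P(Y=1) = 0.422, P(X|Y=1) = (7/211, 337/422, 13/211, 45/422) → H(X|Y=1) = 1.01422
  Y=2: P(Y=2) = 0.215, P(X|Y=2) = (26/215, 0, 173/215, 16/215) → H(X|Y=2) = 0.89981
H(X|Y) = 0.363·1.66463 + 0.422·1.01422 + 0.215·0.89981 = 1.22572 bits

I(X;Y) = H(X) - H(X|Y) = 1.89056 - 1.22572 = 0.6648 bits

Cross-check via I(X;Y) = H(X) + H(Y) - H(X,Y): computing H(Y) from the column sums and H(X,Y) from the 12 cells in the same way gives H(Y) = 1.53273 bits and H(X,Y) = 2.75845 bits, so
I(X;Y) = 1.89056 + 1.53273 - 2.75845 = 0.6648 bits ✓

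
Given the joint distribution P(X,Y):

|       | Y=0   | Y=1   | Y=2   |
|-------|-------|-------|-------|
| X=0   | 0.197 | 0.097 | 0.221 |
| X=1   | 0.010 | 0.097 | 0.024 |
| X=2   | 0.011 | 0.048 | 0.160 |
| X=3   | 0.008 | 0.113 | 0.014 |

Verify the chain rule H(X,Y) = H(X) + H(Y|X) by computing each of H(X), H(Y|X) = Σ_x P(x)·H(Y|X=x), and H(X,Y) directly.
H(X) = 1.7470 bits, H(Y|X) = 1.2468 bits, H(X,Y) = 2.9938 bits

Marginal of X (row sums):
  P(X=0) = 0.197 + 0.097 + 0.221 = 0.515
  P(X=1) = 0.010 + 0.097 + 0.024 = 0.131
  P(X=2) = 0.011 + 0.048 + 0.160 = 0.219
  P(X=3) = 0.008 + 0.113 + 0.014 = 0.135
H(X) = -[0.515·log₂(0.515) + 0.131·log₂(0.131) + 0.219·log₂(0.219) + 0.135·log₂(0.135)]
  = 0.493038 + 0.384139 + 0.479828 + 0.390011 = 1.7470 bits

H(Y|X) = Σ_x P(x)·H(Y|X=x):
  X=0: P(X=0) = 0.515, P(Y|X=0) = (197/515, 97/515, 221/515) → H(Y|X=0) = 1.507725
  X=1: P(X=1) = 0.131, P(Y|X=1) = (10/131, 97/131, 24/131) → H(Y|X=1) = 1.052889
  X=2: P(X=2) = 0.219, P(Y|X=2) = (11/219, 16/73, 160/219) → H(Y|X=2) = 1.027570
  X=3: P(X=3) = 0.135, P(Y|X=3) = (8/135, 113/135, 14/135) → H(Y|X=3) = 0.795459
H(Y|X) = 0.515·1.507725 + 0.131·1.052889 + 0.219·1.027570 + 0.135·0.795459 = 1.2468 bits

H(X,Y) = -Σ_{x,y} P(x,y) log₂ P(x,y). Per-cell terms -P(x,y)·log₂P(x,y):
  X=0: 0.461715, 0.326490, 0.481312
  X=1: 0.066439, 0.326490, 0.129140
  X=2: 0.071570, 0.210279, 0.423017
  X=3: 0.055726, 0.355453, 0.086218
Sum of the 12 terms: H(X,Y) = 2.9938 bits

Chain rule check:
  H(X) + H(Y|X) = 1.7470 + 1.2468 = 2.9938 bits
  H(X,Y) = 2.9938 bits
✓ Chain rule verified.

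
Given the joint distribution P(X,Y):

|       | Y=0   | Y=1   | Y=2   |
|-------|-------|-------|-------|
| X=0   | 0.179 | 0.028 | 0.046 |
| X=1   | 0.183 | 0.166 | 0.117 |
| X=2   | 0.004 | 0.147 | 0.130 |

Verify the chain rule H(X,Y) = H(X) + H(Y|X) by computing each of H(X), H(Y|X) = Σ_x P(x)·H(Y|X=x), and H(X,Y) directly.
H(X) = 1.5296 bits, H(Y|X) = 1.3252 bits, H(X,Y) = 2.8548 bits

Marginal of X (row sums):
  P(X=0) = 0.179 + 0.028 + 0.046 = 0.253
  P(X=1) = 0.183 + 0.166 + 0.117 = 0.466
  P(X=2) = 0.004 + 0.147 + 0.130 = 0.281
H(X) = -[0.253·log₂(0.253) + 0.466·log₂(0.466) + 0.281·log₂(0.281)]
  = 0.50165 + 0.51334 + 0.51461 = 1.5296 bits

H(Y|X) = Σ_x P(x)·H(Y|X=x):
  X=0: P(X=0) = 0.253, P(Y|X=0) = (179/253, 28/253, 2/11) → H(Y|X=0) = 1.15180
  X=1: P(X=1) = 0.466, P(Y|X=1) = (183/466, 83/233, 117/466) → H(Y|X=1) = 1.56062
  X=2: P(X=2) = 0.281, P(Y|X=2) = (4/281, 147/281, 130/281) → H(Y|X=2) = 1.09080
H(Y|X) = 0.253·1.15180 + 0.466·1.56062 + 0.281·1.09080 = 1.3252 bits

H(X,Y) = -Σ_{x,y} P(x,y) log₂ P(x,y). Per-cell terms -P(x,y)·log₂P(x,y):
  X=0: 0.44427, 0.14444, 0.20434
  X=1: 0.44837, 0.43006, 0.36216
  X=2: 0.03186, 0.40662, 0.38264
Sum of the 9 terms: H(X,Y) = 2.8548 bits

Chain rule check:
  H(X) + H(Y|X) = 1.5296 + 1.3252 = 2.8548 bits
  H(X,Y) = 2.8548 bits
✓ Chain rule verified.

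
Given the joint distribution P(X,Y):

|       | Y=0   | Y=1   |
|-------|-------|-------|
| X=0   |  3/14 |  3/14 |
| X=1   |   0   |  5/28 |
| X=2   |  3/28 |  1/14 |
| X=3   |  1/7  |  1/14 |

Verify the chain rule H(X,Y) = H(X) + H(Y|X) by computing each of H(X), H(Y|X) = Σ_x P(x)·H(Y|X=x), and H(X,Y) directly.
H(X) = 1.8878 bits, H(Y|X) = 0.7987 bits, H(X,Y) = 2.6865 bits

Marginal of X (row sums):
  P(X=0) = 3/14 + 3/14 = 3/7
  P(X=1) = 0 + 5/28 = 5/28
  P(X=2) = 3/28 + 1/14 = 5/28
  P(X=3) = 1/7 + 1/14 = 3/14
H(X) = -[(3/7)·log₂(3/7) + (5/28)·log₂(5/28) + (5/28)·log₂(5/28) + (3/14)·log₂(3/14)]
  = 0.52388 + 0.44383 + 0.44383 + 0.47623 = 1.8878 bits

H(Y|X) = Σ_x P(x)·H(Y|X=x):
  X=0: P(X=0) = 3/7, P(Y|X=0) = (1/2, 1/2) → H(Y|X=0) = 1.00000
  X=1: P(X=1) = 5/28, P(Y|X=1) = (0, 1) → H(Y|X=1) = 0.00000
  X=2: P(X=2) = 5/28, P(Y|X=2) = (3/5, 2/5) → H(Y|X=2) = 0.97095
  X=3: P(X=3) = 3/14, P(Y|X=3) = (2/3, 1/3) → H(Y|X=3) = 0.91830
H(Y|X) = (3/7)·1.00000 + (5/28)·0.00000 + (5/28)·0.97095 + (3/14)·0.91830 = 0.7987 bits

H(X,Y) = -Σ_{x,y} P(x,y) log₂ P(x,y). Per-cell terms -P(x,y)·log₂P(x,y):
  X=0: 0.47623, 0.47623
  X=1: 0.00000, 0.44383
  X=2: 0.34526, 0.27195
  X=3: 0.40105, 0.27195
  (cells with P = 0 contribute 0)
Sum of the 8 terms: H(X,Y) = 2.6865 bits

Chain rule check:
  H(X) + H(Y|X) = 1.8878 + 0.7987 = 2.6865 bits
  H(X,Y) = 2.6865 bits
✓ Chain rule verified.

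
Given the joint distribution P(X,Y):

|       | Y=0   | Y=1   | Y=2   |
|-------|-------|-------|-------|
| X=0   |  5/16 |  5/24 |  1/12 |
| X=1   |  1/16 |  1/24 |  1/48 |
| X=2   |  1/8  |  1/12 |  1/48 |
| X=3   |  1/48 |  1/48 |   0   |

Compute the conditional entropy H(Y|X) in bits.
1.3825 bits

H(Y|X) = H(X,Y) - H(X)

H(X,Y) = -Σ_{x,y} P(x,y) log₂ P(x,y). Per-cell terms -P(x,y)·log₂P(x,y):
  X=0: 0.52439747, 0.47146550, 0.29874688
  X=1: 0.25000000, 0.19104010, 0.11635339
  X=2: 0.37500000, 0.29874688, 0.11635339
  X=3: 0.11635339, 0.11635339, 0.00000000
  (cells with P = 0 contribute 0)
Sum of the 12 terms: H(X,Y) = 2.8748104 bits

Marginal of X (row sums):
  P(X=0) = 5/16 + 5/24 + 1/12 = 29/48
  P(X=1) = 1/16 + 1/24 + 1/48 = 1/8
  P(X=2) = 1/8 + 1/12 + 1/48 = 11/48
  P(X=3) = 1/48 + 1/48 + 0 = 1/24
H(X) = -[(29/48)·log₂(29/48) + (1/8)·log₂(1/8) + (11/48)·log₂(11/48) + (1/24)·log₂(1/24)]
  = 0.43921799 + 0.37500000 + 0.48710083 + 0.19104010 = 1.4923589 bits

H(Y|X) = H(X,Y) - H(X) = 2.8748104 - 1.4923589 = 1.3825 bits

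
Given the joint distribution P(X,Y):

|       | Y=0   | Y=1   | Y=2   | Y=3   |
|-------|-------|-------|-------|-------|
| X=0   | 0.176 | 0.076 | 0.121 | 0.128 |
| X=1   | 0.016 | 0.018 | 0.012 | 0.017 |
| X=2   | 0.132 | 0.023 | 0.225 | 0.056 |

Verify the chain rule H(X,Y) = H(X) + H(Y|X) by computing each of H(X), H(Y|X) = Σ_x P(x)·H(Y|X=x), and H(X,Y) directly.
H(X) = 1.2730 bits, H(Y|X) = 1.8031 bits, H(X,Y) = 3.0761 bits

Marginal of X (row sums):
  P(X=0) = 0.176 + 0.076 + 0.121 + 0.128 = 0.501
  P(X=1) = 0.016 + 0.018 + 0.012 + 0.017 = 0.063
  P(X=2) = 0.132 + 0.023 + 0.225 + 0.056 = 0.436
H(X) = -[0.501·log₂(0.501) + 0.063·log₂(0.063) + 0.436·log₂(0.436)]
  = 0.49956 + 0.25128 + 0.52215 = 1.2730 bits

H(Y|X) = Σ_x P(x)·H(Y|X=x):
  X=0: P(X=0) = 0.501, P(Y|X=0) = (176/501, 76/501, 121/501, 128/501) → H(Y|X=0) = 1.94095
  X=1: P(X=1) = 0.063, P(Y|X=1) = (16/63, 2/7, 4/21, 17/63) → H(Y|X=1) = 1.98418
  X=2: P(X=2) = 0.436, P(Y|X=2) = (33/109, 23/436, 225/436, 14/109) → H(Y|X=2) = 1.61861
H(Y|X) = 0.501·1.94095 + 0.063·1.98418 + 0.436·1.61861 = 1.8031 bits

H(X,Y) = -Σ_{x,y} P(x,y) log₂ P(x,y). Per-cell terms -P(x,y)·log₂P(x,y):
  X=0: 0.44112, 0.28256, 0.36868, 0.37962
  X=1: 0.09545, 0.10433, 0.07657, 0.09993
  X=2: 0.38562, 0.12517, 0.48420, 0.23287
Sum of the 12 terms: H(X,Y) = 3.0761 bits

Chain rule check:
  H(X) + H(Y|X) = 1.2730 + 1.8031 = 3.0761 bits
  H(X,Y) = 3.0761 bits
✓ Chain rule verified.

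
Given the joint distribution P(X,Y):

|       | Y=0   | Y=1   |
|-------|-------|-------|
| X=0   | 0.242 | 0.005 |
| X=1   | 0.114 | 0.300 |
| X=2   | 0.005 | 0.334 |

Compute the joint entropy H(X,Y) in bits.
1.9784 bits

H(X,Y) = -Σ_{x,y} P(x,y) log₂ P(x,y). Per-cell terms -P(x,y)·log₂P(x,y):
  X=0: 0.4954, 0.0382
  X=1: 0.3571, 0.5211
  X=2: 0.0382, 0.5284
Sum of the 6 terms: H(X,Y) = 1.9784 bits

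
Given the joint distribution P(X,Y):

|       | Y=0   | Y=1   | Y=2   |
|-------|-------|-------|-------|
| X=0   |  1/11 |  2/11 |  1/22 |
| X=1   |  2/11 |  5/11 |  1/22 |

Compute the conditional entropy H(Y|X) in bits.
1.2289 bits

H(Y|X) = H(X,Y) - H(X)

H(X,Y) = -Σ_{x,y} P(x,y) log₂ P(x,y). Per-cell terms -P(x,y)·log₂P(x,y):
  X=0: 0.3145, 0.4472, 0.2027
  X=1: 0.4472, 0.5170, 0.2027
Sum of the 6 terms: H(X,Y) = 2.1313 bits

Marginal of X (row sums):
  P(X=0) = 1/11 + 2/11 + 1/22 = 7/22
  P(X=1) = 2/11 + 5/11 + 1/22 = 15/22
H(X) = -[(7/22)·log₂(7/22) + (15/22)·log₂(15/22)]
  = 0.5257 + 0.3767 = 0.9024 bits

H(Y|X) = H(X,Y) - H(X) = 2.1313 - 0.9024 = 1.2289 bits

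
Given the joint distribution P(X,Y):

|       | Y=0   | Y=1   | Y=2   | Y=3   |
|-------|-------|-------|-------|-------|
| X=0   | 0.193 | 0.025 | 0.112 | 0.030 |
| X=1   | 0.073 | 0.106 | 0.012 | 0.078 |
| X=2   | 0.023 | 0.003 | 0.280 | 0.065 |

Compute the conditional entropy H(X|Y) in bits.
1.1277 bits

H(X|Y) = H(X,Y) - H(Y)

H(X,Y) = -Σ_{x,y} P(x,y) log₂ P(x,y). Per-cell terms -P(x,y)·log₂P(x,y):
  X=0: 0.45805, 0.13305, 0.35374, 0.15177
  X=1: 0.27565, 0.34321, 0.07657, 0.28707
  X=2: 0.12517, 0.02514, 0.51422, 0.25632
Sum of the 12 terms: H(X,Y) = 3.0000 bits

Marginal of Y (column sums):
  P(Y=0) = 0.193 + 0.073 + 0.023 = 0.289
  P(Y=1) = 0.025 + 0.106 + 0.003 = 0.134
  P(Y=2) = 0.112 + 0.012 + 0.280 = 0.404
  P(Y=3) = 0.030 + 0.078 + 0.065 = 0.173
H(Y) = -[0.289·log₂(0.289) + 0.134·log₂(0.134) + 0.404·log₂(0.404) + 0.173·log₂(0.173)]
  = 0.51756 + 0.38856 + 0.52826 + 0.43789 = 1.8723 bits

H(X|Y) = H(X,Y) - H(Y) = 3.0000 - 1.8723 = 1.1277 bits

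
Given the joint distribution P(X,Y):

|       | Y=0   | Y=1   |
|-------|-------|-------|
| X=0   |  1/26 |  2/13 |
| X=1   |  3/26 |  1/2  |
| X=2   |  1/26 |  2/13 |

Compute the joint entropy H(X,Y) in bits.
2.0520 bits

H(X,Y) = -Σ_{x,y} P(x,y) log₂ P(x,y). Per-cell terms -P(x,y)·log₂P(x,y):
  X=0: 0.18079, 0.41545
  X=1: 0.35948, 0.50000
  X=2: 0.18079, 0.41545
Sum of the 6 terms: H(X,Y) = 2.0520 bits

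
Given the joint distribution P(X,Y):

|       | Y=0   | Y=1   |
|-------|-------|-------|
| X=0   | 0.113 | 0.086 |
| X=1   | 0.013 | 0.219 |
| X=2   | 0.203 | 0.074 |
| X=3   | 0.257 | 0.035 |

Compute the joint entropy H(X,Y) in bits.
2.6391 bits

H(X,Y) = -Σ_{x,y} P(x,y) log₂ P(x,y). Per-cell terms -P(x,y)·log₂P(x,y):
  X=0: 0.35545, 0.30440
  X=1: 0.08145, 0.47983
  X=2: 0.46699, 0.27797
  X=3: 0.50376, 0.16928
Sum of the 8 terms: H(X,Y) = 2.6391 bits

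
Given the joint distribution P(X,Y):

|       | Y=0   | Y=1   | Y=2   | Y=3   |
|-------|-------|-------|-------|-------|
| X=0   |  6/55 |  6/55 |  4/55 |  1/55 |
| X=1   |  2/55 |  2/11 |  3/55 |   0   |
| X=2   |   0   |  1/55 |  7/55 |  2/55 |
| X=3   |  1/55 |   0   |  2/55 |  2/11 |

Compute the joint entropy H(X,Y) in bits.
3.3111 bits

H(X,Y) = -Σ_{x,y} P(x,y) log₂ P(x,y). Per-cell terms -P(x,y)·log₂P(x,y):
  X=0: 0.34870, 0.34870, 0.27501, 0.10512
  X=1: 0.17387, 0.44717, 0.22889, 0.00000
  X=2: 0.00000, 0.10512, 0.37851, 0.17387
  X=3: 0.10512, 0.00000, 0.17387, 0.44717
  (cells with P = 0 contribute 0)
Sum of the 16 terms: H(X,Y) = 3.3111 bits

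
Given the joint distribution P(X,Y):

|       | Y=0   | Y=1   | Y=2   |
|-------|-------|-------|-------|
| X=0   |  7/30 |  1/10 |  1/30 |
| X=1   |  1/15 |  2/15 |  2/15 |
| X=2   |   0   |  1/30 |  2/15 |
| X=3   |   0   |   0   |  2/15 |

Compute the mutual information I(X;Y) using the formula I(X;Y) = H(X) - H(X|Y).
0.4698 bits

I(X;Y) = H(X) - H(X|Y)

Marginal of X (row sums):
  P(X=0) = 7/30 + 1/10 + 1/30 = 11/30
  P(X=1) = 1/15 + 2/15 + 2/15 = 1/3
  P(X=2) = 0 + 1/30 + 2/15 = 1/6
  P(X=3) = 0 + 0 + 2/15 = 2/15
H(X) = -[(11/30)·log₂(11/30) + (1/3)·log₂(1/3) + (1/6)·log₂(1/6) + (2/15)·log₂(2/15)]
  = 0.5307350 + 0.5283208 + 0.4308271 + 0.3875854 = 1.877468 bits

Marginal of Y (column sums):
  P(Y=0) = 7/30 + 1/15 + 0 + 0 = 3/10
  P(Y=1) = 1/10 + 2/15 + 1/30 + 0 = 4/15
  P(Y=2) = 1/30 + 2/15 + 2/15 + 2/15 = 13/30
H(X|Y) = Σ_y P(y)·H(X|Y=y):
  Y=0: P(Y=0) = 3/10, P(X|Y=0) = (7/9, 2/9, 0, 0) → H(X|Y=0) = 0.7642045
  Y=1: P(Y=1) = 4/15, P(X|Y=1) = (3/8, 1/2, 1/8, 0) → H(X|Y=1) = 1.4056391
  Y=2: P(Y=2) = 13/30, P(X|Y=2) = (1/13, 4/13, 4/13, 4/13) → H(X|Y=2) = 1.8542859
H(X|Y) = (3/10)·0.7642045 + (4/15)·1.4056391 + (13/30)·1.8542859 = 1.407622 bits

I(X;Y) = H(X) - H(X|Y) = 1.877468 - 1.407622 = 0.4698 bits

Cross-check via I(X;Y) = H(X) + H(Y) - H(X,Y): computing H(Y) from the column sums and H(X,Y) from the 12 cells in the same way gives H(Y) = 1.552389 bits and H(X,Y) = 2.960012 bits, so
I(X;Y) = 1.877468 + 1.552389 - 2.960012 = 0.4698 bits ✓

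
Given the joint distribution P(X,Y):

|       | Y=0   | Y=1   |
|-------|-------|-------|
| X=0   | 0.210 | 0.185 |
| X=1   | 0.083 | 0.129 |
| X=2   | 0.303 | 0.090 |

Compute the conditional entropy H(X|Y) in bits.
1.4637 bits

H(X|Y) = H(X,Y) - H(Y)

H(X,Y) = -Σ_{x,y} P(x,y) log₂ P(x,y). Per-cell terms -P(x,y)·log₂P(x,y):
  X=0: 0.472823, 0.450365
  X=1: 0.298032, 0.381138
  X=2: 0.521951, 0.312654
Sum of the 6 terms: H(X,Y) = 2.43696 bits

Marginal of Y (column sums):
  P(Y=0) = 0.210 + 0.083 + 0.303 = 0.596
  P(Y=1) = 0.185 + 0.129 + 0.090 = 0.404
H(Y) = -[0.596·log₂(0.596) + 0.404·log₂(0.404)]
  = 0.444983 + 0.528259 = 0.97324 bits

H(X|Y) = H(X,Y) - H(Y) = 2.43696 - 0.97324 = 1.4637 bits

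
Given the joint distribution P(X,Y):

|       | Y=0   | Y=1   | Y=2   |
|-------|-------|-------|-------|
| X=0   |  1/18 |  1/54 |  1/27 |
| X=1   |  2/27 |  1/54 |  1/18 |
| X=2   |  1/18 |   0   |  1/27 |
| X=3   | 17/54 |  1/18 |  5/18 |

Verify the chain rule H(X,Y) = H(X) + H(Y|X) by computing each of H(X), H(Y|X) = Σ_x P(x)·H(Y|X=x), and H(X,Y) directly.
H(X) = 1.4837 bits, H(Y|X) = 1.3247 bits, H(X,Y) = 2.8084 bits

Marginal of X (row sums):
  P(X=0) = 1/18 + 1/54 + 1/27 = 1/9
  P(X=1) = 2/27 + 1/54 + 1/18 = 4/27
  P(X=2) = 1/18 + 0 + 1/27 = 5/54
  P(X=3) = 17/54 + 1/18 + 5/18 = 35/54
H(X) = -[(1/9)·log₂(1/9) + (4/27)·log₂(4/27) + (5/54)·log₂(5/54) + (35/54)·log₂(35/54)]
  = 0.35221 + 0.40813 + 0.31787 + 0.40548 = 1.4837 bits

H(Y|X) = Σ_x P(x)·H(Y|X=x):
  X=0: P(X=0) = 1/9, P(Y|X=0) = (1/2, 1/6, 1/3) → H(Y|X=0) = 1.45915
  X=1: P(X=1) = 4/27, P(Y|X=1) = (1/2, 1/8, 3/8) → H(Y|X=1) = 1.40564
  X=2: P(X=2) = 5/54, P(Y|X=2) = (3/5, 0, 2/5) → H(Y|X=2) = 0.97095
  X=3: P(X=3) = 35/54, P(Y|X=3) = (17/35, 3/35, 3/7) → H(Y|X=3) = 1.33371
H(Y|X) = (1/9)·1.45915 + (4/27)·1.40564 + (5/54)·0.97095 + (35/54)·1.33371 = 1.3247 bits

H(X,Y) = -Σ_{x,y} P(x,y) log₂ P(x,y). Per-cell terms -P(x,y)·log₂P(x,y):
  X=0: 0.23166, 0.10657, 0.17611
  X=1: 0.27814, 0.10657, 0.23166
  X=2: 0.23166, 0.00000, 0.17611
  X=3: 0.52493, 0.23166, 0.51333
  (cells with P = 0 contribute 0)
Sum of the 12 terms: H(X,Y) = 2.8084 bits

Chain rule check:
  H(X) + H(Y|X) = 1.4837 + 1.3247 = 2.8084 bits
  H(X,Y) = 2.8084 bits
✓ Chain rule verified.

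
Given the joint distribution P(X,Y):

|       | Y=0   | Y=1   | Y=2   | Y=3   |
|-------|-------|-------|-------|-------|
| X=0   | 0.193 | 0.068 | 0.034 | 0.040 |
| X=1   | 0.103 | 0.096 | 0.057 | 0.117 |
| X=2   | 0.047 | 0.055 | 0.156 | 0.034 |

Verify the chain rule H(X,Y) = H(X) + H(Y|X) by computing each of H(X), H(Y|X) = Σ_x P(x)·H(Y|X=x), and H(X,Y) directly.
H(X) = 1.5778 bits, H(Y|X) = 1.7771 bits, H(X,Y) = 3.3549 bits

Marginal of X (row sums):
  P(X=0) = 0.193 + 0.068 + 0.034 + 0.040 = 0.335
  P(X=1) = 0.103 + 0.096 + 0.057 + 0.117 = 0.373
  P(X=2) = 0.047 + 0.055 + 0.156 + 0.034 = 0.292
H(X) = -[0.335·log₂(0.335) + 0.373·log₂(0.373) + 0.292·log₂(0.292)]
  = 0.52855 + 0.53069 + 0.51858 = 1.5778 bits

H(Y|X) = Σ_x P(x)·H(Y|X=x):
  X=0: P(X=0) = 0.335, P(Y|X=0) = (193/335, 68/335, 34/335, 8/67) → H(Y|X=0) = 1.62640
  X=1: P(X=1) = 0.373, P(Y|X=1) = (103/373, 96/373, 57/373, 117/373) → H(Y|X=1) = 1.95544
  X=2: P(X=2) = 0.292, P(Y|X=2) = (47/292, 55/292, 39/73, 17/146) → H(Y|X=2) = 1.72223
H(Y|X) = 0.335·1.62640 + 0.373·1.95544 + 0.292·1.72223 = 1.7771 bits

H(X,Y) = -Σ_{x,y} P(x,y) log₂ P(x,y). Per-cell terms -P(x,y)·log₂P(x,y):
  X=0: 0.45805, 0.26373, 0.16586, 0.18575
  X=1: 0.33777, 0.32456, 0.23557, 0.36216
  X=2: 0.20733, 0.23014, 0.41814, 0.16586
Sum of the 12 terms: H(X,Y) = 3.3549 bits

Chain rule check:
  H(X) + H(Y|X) = 1.5778 + 1.7771 = 3.3549 bits
  H(X,Y) = 3.3549 bits
✓ Chain rule verified.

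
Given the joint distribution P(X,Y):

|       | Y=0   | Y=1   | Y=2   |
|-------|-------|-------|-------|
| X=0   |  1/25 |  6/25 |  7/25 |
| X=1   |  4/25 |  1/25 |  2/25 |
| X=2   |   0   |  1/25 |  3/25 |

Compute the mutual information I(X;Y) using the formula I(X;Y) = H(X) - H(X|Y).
0.2572 bits

I(X;Y) = H(X) - H(X|Y)

Marginal of X (row sums):
  P(X=0) = 1/25 + 6/25 + 7/25 = 14/25
  P(X=1) = 4/25 + 1/25 + 2/25 = 7/25
  P(X=2) = 0 + 1/25 + 3/25 = 4/25
H(X) = -[(14/25)·log₂(14/25) + (7/25)·log₂(7/25) + (4/25)·log₂(4/25)]
  = 0.46844 + 0.51422 + 0.42302 = 1.4057 bits

Marginal of Y (column sums):
  P(Y=0) = 1/25 + 4/25 + 0 = 1/5
  P(Y=1) = 6/25 + 1/25 + 1/25 = 8/25
  P(Y=2) = 7/25 + 2/25 + 3/25 = 12/25
H(X|Y) = Σ_y P(y)·H(X|Y=y):
  Y=0: P(Y=0) = 1/5, P(X|Y=0) = (1/5, 4/5, 0) → H(X|Y=0) = 0.72193
  Y=1: P(Y=1) = 8/25, P(X|Y=1) = (3/4, 1/8, 1/8) → H(X|Y=1) = 1.06128
  Y=2: P(Y=2) = 12/25, P(X|Y=2) = (7/12, 1/6, 1/4) → H(X|Y=2) = 1.38443
H(X|Y) = (1/5)·0.72193 + (8/25)·1.06128 + (12/25)·1.38443 = 1.1485 bits

I(X;Y) = H(X) - H(X|Y) = 1.4057 - 1.1485 = 0.2572 bits

Cross-check via I(X;Y) = H(X) + H(Y) - H(X,Y): computing H(Y) from the column sums and H(X,Y) from the 9 cells in the same way gives H(Y) = 1.4987 bits and H(X,Y) = 2.6472 bits, so
I(X;Y) = 1.4057 + 1.4987 - 2.6472 = 0.2572 bits ✓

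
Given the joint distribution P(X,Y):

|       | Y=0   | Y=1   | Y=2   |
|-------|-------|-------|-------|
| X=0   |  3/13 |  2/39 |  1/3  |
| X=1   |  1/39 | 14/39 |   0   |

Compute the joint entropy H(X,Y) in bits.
1.9024 bits

H(X,Y) = -Σ_{x,y} P(x,y) log₂ P(x,y). Per-cell terms -P(x,y)·log₂P(x,y):
  X=0: 0.4882, 0.2198, 0.5283
  X=1: 0.1355, 0.5306, 0.0000
  (cells with P = 0 contribute 0)
Sum of the 6 terms: H(X,Y) = 1.9024 bits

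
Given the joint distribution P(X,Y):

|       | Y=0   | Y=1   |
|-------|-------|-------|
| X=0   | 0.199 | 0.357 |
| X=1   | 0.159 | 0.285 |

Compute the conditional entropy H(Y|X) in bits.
0.9410 bits

H(Y|X) = H(X,Y) - H(X)

H(X,Y) = -Σ_{x,y} P(x,y) log₂ P(x,y). Per-cell terms -P(x,y)·log₂P(x,y):
  X=0: 0.4635, 0.5305
  X=1: 0.4218, 0.5161
Sum of the 4 terms: H(X,Y) = 1.9319 bits

Marginal of X (row sums):
  P(X=0) = 0.199 + 0.357 = 0.556
  P(X=1) = 0.159 + 0.285 = 0.444
H(X) = -[0.556·log₂(0.556) + 0.444·log₂(0.444)]
  = 0.4708 + 0.5201 = 0.9909 bits

H(Y|X) = H(X,Y) - H(X) = 1.9319 - 0.9909 = 0.9410 bits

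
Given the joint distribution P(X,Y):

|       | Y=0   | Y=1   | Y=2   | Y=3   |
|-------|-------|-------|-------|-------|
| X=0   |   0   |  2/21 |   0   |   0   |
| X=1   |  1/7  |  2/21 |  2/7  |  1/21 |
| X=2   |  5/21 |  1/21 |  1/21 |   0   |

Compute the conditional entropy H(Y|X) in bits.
1.3713 bits

H(Y|X) = H(X,Y) - H(X)

H(X,Y) = -Σ_{x,y} P(x,y) log₂ P(x,y). Per-cell terms -P(x,y)·log₂P(x,y):
  X=0: 0.0000000, 0.3230778, 0.0000000, 0.0000000
  X=1: 0.4010507, 0.3230778, 0.5163871, 0.2091580
  X=2: 0.4929498, 0.2091580, 0.2091580, 0.0000000
  (cells with P = 0 contribute 0)
Sum of the 12 terms: H(X,Y) = 2.684017 bits

Marginal of X (row sums):
  P(X=0) = 0 + 2/21 + 0 + 0 = 2/21
  P(X=1) = 1/7 + 2/21 + 2/7 + 1/21 = 4/7
  P(X=2) = 5/21 + 1/21 + 1/21 + 0 = 1/3
H(X) = -[(2/21)·log₂(2/21) + (4/7)·log₂(4/7) + (1/3)·log₂(1/3)]
  = 0.3230778 + 0.4613457 + 0.5283208 = 1.312744 bits

H(Y|X) = H(X,Y) - H(X) = 2.684017 - 1.312744 = 1.3713 bits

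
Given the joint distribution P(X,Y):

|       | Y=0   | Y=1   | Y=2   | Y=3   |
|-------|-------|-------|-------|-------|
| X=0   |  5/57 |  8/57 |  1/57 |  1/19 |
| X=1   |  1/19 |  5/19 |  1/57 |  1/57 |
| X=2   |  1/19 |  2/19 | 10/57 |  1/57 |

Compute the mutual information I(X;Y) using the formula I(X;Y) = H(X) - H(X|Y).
0.2413 bits

I(X;Y) = H(X) - H(X|Y)

Marginal of X (row sums):
  P(X=0) = 5/57 + 8/57 + 1/57 + 1/19 = 17/57
  P(X=1) = 1/19 + 5/19 + 1/57 + 1/57 = 20/57
  P(X=2) = 1/19 + 2/19 + 10/57 + 1/57 = 20/57
H(X) = -[(17/57)·log₂(17/57) + (20/57)·log₂(20/57) + (20/57)·log₂(20/57)]
  = 0.52057 + 0.53016 + 0.53016 = 1.5809 bits

Marginal of Y (column sums):
  P(Y=0) = 5/57 + 1/19 + 1/19 = 11/57
  P(Y=1) = 8/57 + 5/19 + 2/19 = 29/57
  P(Y=2) = 1/57 + 1/57 + 10/57 = 4/19
  P(Y=3) = 1/19 + 1/57 + 1/57 = 5/57
H(X|Y) = Σ_y P(y)·H(X|Y=y):
  Y=0: P(Y=0) = 11/57, P(X|Y=0) = (5/11, 3/11, 3/11) → H(X|Y=0) = 1.53948
  Y=1: P(Y=1) = 29/57, P(X|Y=1) = (8/29, 15/29, 6/29) → H(X|Y=1) = 1.47477
  Y=2: P(Y=2) = 4/19, P(X|Y=2) = (1/12, 1/12, 5/6) → H(X|Y=2) = 0.81669
  Y=3: P(Y=3) = 5/57, P(X|Y=3) = (3/5, 1/5, 1/5) → H(X|Y=3) = 1.37095
H(X|Y) = (11/57)·1.53948 + (29/57)·1.47477 + (4/19)·0.81669 + (5/57)·1.37095 = 1.3396 bits

I(X;Y) = H(X) - H(X|Y) = 1.5809 - 1.3396 = 0.2413 bits

Cross-check via I(X;Y) = H(X) + H(Y) - H(X,Y): computing H(Y) from the column sums and H(X,Y) from the 12 cells in the same way gives H(Y) = 1.7353 bits and H(X,Y) = 3.0749 bits, so
I(X;Y) = 1.5809 + 1.7353 - 3.0749 = 0.2413 bits ✓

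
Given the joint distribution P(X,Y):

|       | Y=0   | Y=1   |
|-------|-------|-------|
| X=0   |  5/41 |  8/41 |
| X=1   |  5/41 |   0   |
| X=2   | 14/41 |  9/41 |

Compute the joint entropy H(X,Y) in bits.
2.2100 bits

H(X,Y) = -Σ_{x,y} P(x,y) log₂ P(x,y). Per-cell terms -P(x,y)·log₂P(x,y):
  X=0: 0.37020, 0.46001
  X=1: 0.37020, 0.00000
  X=2: 0.52934, 0.48021
  (cells with P = 0 contribute 0)
Sum of the 6 terms: H(X,Y) = 2.2100 bits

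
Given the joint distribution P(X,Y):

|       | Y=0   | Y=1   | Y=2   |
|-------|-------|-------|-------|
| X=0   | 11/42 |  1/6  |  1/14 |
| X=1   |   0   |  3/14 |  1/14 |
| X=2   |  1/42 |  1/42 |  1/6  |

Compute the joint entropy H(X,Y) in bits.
2.6448 bits

H(X,Y) = -Σ_{x,y} P(x,y) log₂ P(x,y). Per-cell terms -P(x,y)·log₂P(x,y):
  X=0: 0.5062, 0.4308, 0.2720
  X=1: 0.0000, 0.4762, 0.2720
  X=2: 0.1284, 0.1284, 0.4308
  (cells with P = 0 contribute 0)
Sum of the 9 terms: H(X,Y) = 2.6448 bits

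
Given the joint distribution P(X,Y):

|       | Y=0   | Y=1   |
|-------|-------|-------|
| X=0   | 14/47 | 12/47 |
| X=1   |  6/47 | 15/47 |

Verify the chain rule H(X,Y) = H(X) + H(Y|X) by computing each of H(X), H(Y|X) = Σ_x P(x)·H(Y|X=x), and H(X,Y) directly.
H(X) = 0.9918 bits, H(Y|X) = 0.9365 bits, H(X,Y) = 1.9283 bits

Marginal of X (row sums):
  P(X=0) = 14/47 + 12/47 = 26/47
  P(X=1) = 6/47 + 15/47 = 21/47
H(X) = -[(26/47)·log₂(26/47) + (21/47)·log₂(21/47)]
  = 0.47251 + 0.51931 = 0.9918 bits

H(Y|X) = Σ_x P(x)·H(Y|X=x):
  X=0: P(X=0) = 26/47, P(Y|X=0) = (7/13, 6/13) → H(Y|X=0) = 0.99573
  X=1: P(X=1) = 21/47, P(Y|X=1) = (2/7, 5/7) → H(Y|X=1) = 0.86312
H(Y|X) = (26/47)·0.99573 + (21/47)·0.86312 = 0.9365 bits

H(X,Y) = -Σ_{x,y} P(x,y) log₂ P(x,y). Per-cell terms -P(x,y)·log₂P(x,y):
  X=0: 0.52045, 0.50288
  X=1: 0.37910, 0.52586
Sum of the 4 terms: H(X,Y) = 1.9283 bits

Chain rule check:
  H(X) + H(Y|X) = 0.9918 + 0.9365 = 1.9283 bits
  H(X,Y) = 1.9283 bits
✓ Chain rule verified.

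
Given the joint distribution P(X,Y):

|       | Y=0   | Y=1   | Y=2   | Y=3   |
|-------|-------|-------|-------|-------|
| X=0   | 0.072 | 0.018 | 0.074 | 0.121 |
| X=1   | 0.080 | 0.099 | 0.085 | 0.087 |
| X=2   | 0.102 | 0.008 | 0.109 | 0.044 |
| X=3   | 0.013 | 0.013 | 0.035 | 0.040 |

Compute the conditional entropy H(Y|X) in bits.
1.8241 bits

H(Y|X) = H(X,Y) - H(X)

H(X,Y) = -Σ_{x,y} P(x,y) log₂ P(x,y). Per-cell terms -P(x,y)·log₂P(x,y):
  X=0: 0.2733019, 0.1043255, 0.2779685, 0.3686774
  X=1: 0.2915085, 0.3303063, 0.3022934, 0.3064871
  X=2: 0.3359226, 0.0557263, 0.3485384, 0.1982795
  X=3: 0.0814495, 0.0814495, 0.1692775, 0.1857542
Sum of the 16 terms: H(X,Y) = 3.711266 bits

Marginal of X (row sums):
  P(X=0) = 0.072 + 0.018 + 0.074 + 0.121 = 0.285
  P(X=1) = 0.080 + 0.099 + 0.085 + 0.087 = 0.351
  P(X=2) = 0.102 + 0.008 + 0.109 + 0.044 = 0.263
  P(X=3) = 0.013 + 0.013 + 0.035 + 0.040 = 0.101
H(X) = -[0.285·log₂(0.285) + 0.351·log₂(0.351) + 0.263·log₂(0.263) + 0.101·log₂(0.101)]
  = 0.5161254 + 0.5301704 + 0.5067656 + 0.3340649 = 1.887126 bits

H(Y|X) = H(X,Y) - H(X) = 3.711266 - 1.887126 = 1.8241 bits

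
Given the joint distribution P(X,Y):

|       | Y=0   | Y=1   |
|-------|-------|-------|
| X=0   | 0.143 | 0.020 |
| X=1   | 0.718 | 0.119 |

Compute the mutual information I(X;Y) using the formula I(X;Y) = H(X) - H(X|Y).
0.0003 bits

I(X;Y) = H(X) - H(X|Y)

Marginal of X (row sums):
  P(X=0) = 0.143 + 0.020 = 0.163
  P(X=1) = 0.718 + 0.119 = 0.837
H(X) = -[0.163·log₂(0.163) + 0.837·log₂(0.837)]
  = 0.42658 + 0.21486 = 0.6414 bits

Marginal of Y (column sums):
  P(Y=0) = 0.143 + 0.718 = 0.861
  P(Y=1) = 0.020 + 0.119 = 0.139
H(X|Y) = Σ_y P(y)·H(X|Y=y):
  Y=0: P(Y=0) = 0.861, P(X|Y=0) = (143/861, 718/861) → H(X|Y=0) = 0.64867
  Y=1: P(Y=1) = 0.139, P(X|Y=1) = (20/139, 119/139) → H(X|Y=1) = 0.59432
H(X|Y) = 0.861·0.64867 + 0.139·0.59432 = 0.6411 bits

I(X;Y) = H(X) - H(X|Y) = 0.6414 - 0.6411 = 0.0003 bits

Cross-check via I(X;Y) = H(X) + H(Y) - H(X,Y): computing H(Y) from the column sums and H(X,Y) from the 4 cells in the same way gives H(Y) = 0.5816 bits and H(X,Y) = 1.2227 bits, so
I(X;Y) = 0.6414 + 0.5816 - 1.2227 = 0.0003 bits ✓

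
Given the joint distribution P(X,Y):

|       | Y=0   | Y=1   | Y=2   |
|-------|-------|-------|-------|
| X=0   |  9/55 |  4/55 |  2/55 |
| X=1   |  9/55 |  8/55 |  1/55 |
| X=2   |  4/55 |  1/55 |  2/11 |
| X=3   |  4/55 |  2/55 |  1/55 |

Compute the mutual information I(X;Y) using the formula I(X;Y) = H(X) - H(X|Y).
0.2585 bits

I(X;Y) = H(X) - H(X|Y)

Marginal of X (row sums):
  P(X=0) = 9/55 + 4/55 + 2/55 = 3/11
  P(X=1) = 9/55 + 8/55 + 1/55 = 18/55
  P(X=2) = 4/55 + 1/55 + 2/11 = 3/11
  P(X=3) = 4/55 + 2/55 + 1/55 = 7/55
H(X) = -[(3/11)·log₂(3/11) + (18/55)·log₂(18/55) + (3/11)·log₂(3/11) + (7/55)·log₂(7/55)]
  = 0.5112 + 0.5274 + 0.5112 + 0.3785 = 1.9283 bits

Marginal of Y (column sums):
  P(Y=0) = 9/55 + 9/55 + 4/55 + 4/55 = 26/55
  P(Y=1) = 4/55 + 8/55 + 1/55 + 2/55 = 3/11
  P(Y=2) = 2/55 + 1/55 + 2/11 + 1/55 = 14/55
H(X|Y) = Σ_y P(y)·H(X|Y=y):
  Y=0: P(Y=0) = 26/55, P(X|Y=0) = (9/26, 9/26, 2/13, 2/13) → H(X|Y=0) = 1.8905
  Y=1: P(Y=1) = 3/11, P(X|Y=1) = (4/15, 8/15, 1/15, 2/15) → H(X|Y=1) = 1.6402
  Y=2: P(Y=2) = 14/55, P(X|Y=2) = (1/7, 1/14, 5/7, 1/14) → H(X|Y=2) = 1.2917
H(X|Y) = (26/55)·1.8905 + (3/11)·1.6402 + (14/55)·1.2917 = 1.6698 bits

I(X;Y) = H(X) - H(X|Y) = 1.9283 - 1.6698 = 0.2585 bits

Cross-check via I(X;Y) = H(X) + H(Y) - H(X,Y): computing H(Y) from the column sums and H(X,Y) from the 12 cells in the same way gives H(Y) = 1.5247 bits and H(X,Y) = 3.1945 bits, so
I(X;Y) = 1.9283 + 1.5247 - 3.1945 = 0.2585 bits ✓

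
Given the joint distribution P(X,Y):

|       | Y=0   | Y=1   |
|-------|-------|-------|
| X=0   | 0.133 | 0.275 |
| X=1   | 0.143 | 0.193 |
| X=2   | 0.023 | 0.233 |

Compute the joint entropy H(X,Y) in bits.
2.3734 bits

H(X,Y) = -Σ_{x,y} P(x,y) log₂ P(x,y). Per-cell terms -P(x,y)·log₂P(x,y):
  X=0: 0.38710, 0.51219
  X=1: 0.40125, 0.45805
  X=2: 0.12517, 0.48967
Sum of the 6 terms: H(X,Y) = 2.3734 bits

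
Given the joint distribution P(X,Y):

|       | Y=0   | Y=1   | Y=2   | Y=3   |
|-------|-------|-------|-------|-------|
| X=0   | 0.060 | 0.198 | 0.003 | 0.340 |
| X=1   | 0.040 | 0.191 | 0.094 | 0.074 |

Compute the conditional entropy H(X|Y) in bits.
0.7857 bits

H(X|Y) = H(X,Y) - H(Y)

H(X,Y) = -Σ_{x,y} P(x,y) log₂ P(x,y). Per-cell terms -P(x,y)·log₂P(x,y):
  X=0: 0.24353, 0.46261, 0.02514, 0.52917
  X=1: 0.18575, 0.45618, 0.32065, 0.27797
Sum of the 8 terms: H(X,Y) = 2.5010 bits

Marginal of Y (column sums):
  P(Y=0) = 0.060 + 0.040 = 0.100
  P(Y=1) = 0.198 + 0.191 = 0.389
  P(Y=2) = 0.003 + 0.094 = 0.097
  P(Y=3) = 0.340 + 0.074 = 0.414
H(Y) = -[0.100·log₂(0.100) + 0.389·log₂(0.389) + 0.097·log₂(0.097) + 0.414·log₂(0.414)]
  = 0.33219 + 0.52988 + 0.32649 + 0.52673 = 1.7153 bits

H(X|Y) = H(X,Y) - H(Y) = 2.5010 - 1.7153 = 0.7857 bits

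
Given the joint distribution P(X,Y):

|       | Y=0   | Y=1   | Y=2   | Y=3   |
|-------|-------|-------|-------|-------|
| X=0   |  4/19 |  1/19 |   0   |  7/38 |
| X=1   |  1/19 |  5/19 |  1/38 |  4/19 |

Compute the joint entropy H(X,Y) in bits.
2.4882 bits

H(X,Y) = -Σ_{x,y} P(x,y) log₂ P(x,y). Per-cell terms -P(x,y)·log₂P(x,y):
  X=0: 0.47325, 0.22358, 0.00000, 0.44958
  X=1: 0.22358, 0.50684, 0.13810, 0.47325
  (cells with P = 0 contribute 0)
Sum of the 8 terms: H(X,Y) = 2.4882 bits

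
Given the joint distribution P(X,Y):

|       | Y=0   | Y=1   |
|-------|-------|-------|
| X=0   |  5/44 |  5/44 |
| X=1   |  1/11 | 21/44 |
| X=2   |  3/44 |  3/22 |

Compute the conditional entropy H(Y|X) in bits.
0.7755 bits

H(Y|X) = H(X,Y) - H(X)

H(X,Y) = -Σ_{x,y} P(x,y) log₂ P(x,y). Per-cell terms -P(x,y)·log₂P(x,y):
  X=0: 0.3565, 0.3565
  X=1: 0.3145, 0.5093
  X=2: 0.2642, 0.3920
Sum of the 6 terms: H(X,Y) = 2.1930 bits

Marginal of X (row sums):
  P(X=0) = 5/44 + 5/44 = 5/22
  P(X=1) = 1/11 + 21/44 = 25/44
  P(X=2) = 3/44 + 3/22 = 9/44
H(X) = -[(5/22)·log₂(5/22) + (25/44)·log₂(25/44) + (9/44)·log₂(9/44)]
  = 0.4858 + 0.4634 + 0.4683 = 1.4175 bits

H(Y|X) = H(X,Y) - H(X) = 2.1930 - 1.4175 = 0.7755 bits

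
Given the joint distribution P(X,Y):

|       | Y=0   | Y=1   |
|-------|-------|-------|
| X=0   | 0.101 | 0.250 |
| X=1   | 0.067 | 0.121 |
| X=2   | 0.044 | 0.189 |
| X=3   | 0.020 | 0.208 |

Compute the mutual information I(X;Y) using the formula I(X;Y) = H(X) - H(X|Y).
0.0403 bits

I(X;Y) = H(X) - H(X|Y)

Marginal of X (row sums):
  P(X=0) = 0.101 + 0.250 = 0.351
  P(X=1) = 0.067 + 0.121 = 0.188
  P(X=2) = 0.044 + 0.189 = 0.233
  P(X=3) = 0.020 + 0.208 = 0.228
H(X) = -[0.351·log₂(0.351) + 0.188·log₂(0.188) + 0.233·log₂(0.233) + 0.228·log₂(0.228)]
  = 0.530170 + 0.453305 + 0.489672 + 0.486300 = 1.95945 bits

Marginal of Y (column sums):
  P(Y=0) = 0.101 + 0.067 + 0.044 + 0.020 = 0.232
  P(Y=1) = 0.250 + 0.121 + 0.189 + 0.208 = 0.768
H(X|Y) = Σ_y P(y)·H(X|Y=y):
  Y=0: P(Y=0) = 0.232, P(X|Y=0) = (101/232, 67/232, 11/58, 5/58) → H(X|Y=0) = 1.799529
  Y=1: P(Y=1) = 0.768, P(X|Y=1) = (125/384, 121/768, 63/256, 13/48) → H(X|Y=1) = 1.955296
H(X|Y) = 0.232·1.799529 + 0.768·1.955296 = 1.91916 bits

I(X;Y) = H(X) - H(X|Y) = 1.95945 - 1.91916 = 0.0403 bits

Cross-check via I(X;Y) = H(X) + H(Y) - H(X,Y): computing H(Y) from the column sums and H(X,Y) from the 8 cells in the same way gives H(Y) = 0.78148 bits and H(X,Y) = 2.70064 bits, so
I(X;Y) = 1.95945 + 0.78148 - 2.70064 = 0.0403 bits ✓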